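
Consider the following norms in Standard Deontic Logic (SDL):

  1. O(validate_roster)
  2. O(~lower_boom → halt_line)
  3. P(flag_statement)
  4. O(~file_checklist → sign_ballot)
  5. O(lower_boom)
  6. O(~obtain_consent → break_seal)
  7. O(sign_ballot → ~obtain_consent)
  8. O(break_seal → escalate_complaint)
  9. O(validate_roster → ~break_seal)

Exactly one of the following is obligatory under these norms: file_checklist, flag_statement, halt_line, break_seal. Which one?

file_checklist

Premise 1 states O(validate_roster) outright.
With premise 9, O(validate_roster → ~break_seal), the K-axiom yields O(~break_seal).
Premise 6 is O(~obtain_consent → break_seal); contrapositively O(~break_seal → obtain_consent). Since O(~break_seal) holds, K gives O(obtain_consent).
Premise 7 is O(sign_ballot → ~obtain_consent); contrapositively O(obtain_consent → ~sign_ballot). Since O(obtain_consent) holds, K gives O(~sign_ballot).
The contrapositive of premise 4 (O(~file_checklist → sign_ballot)) is O(~sign_ballot → file_checklist), and O(~sign_ballot) is already established, so O(file_checklist).
So O(file_checklist) holds — file_checklist is obligatory. None of the other listed options is made obligatory by any chain of premises.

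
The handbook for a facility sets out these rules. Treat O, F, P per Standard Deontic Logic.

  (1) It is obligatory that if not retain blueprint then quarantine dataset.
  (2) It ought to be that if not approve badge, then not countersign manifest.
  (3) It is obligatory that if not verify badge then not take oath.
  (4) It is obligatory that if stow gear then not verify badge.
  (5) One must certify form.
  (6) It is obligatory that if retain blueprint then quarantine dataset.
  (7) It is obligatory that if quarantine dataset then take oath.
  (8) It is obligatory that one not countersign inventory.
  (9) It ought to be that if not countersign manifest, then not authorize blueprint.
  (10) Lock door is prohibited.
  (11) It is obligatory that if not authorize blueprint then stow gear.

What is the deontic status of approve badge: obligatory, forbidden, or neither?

Premises 1 and 6 are O(¬retain_blueprint → quarantine_dataset) and O(retain_blueprint → quarantine_dataset); every ideal world satisfies ¬retain_blueprint or retain_blueprint, so in either case quarantine_dataset holds — hence O(quarantine_dataset).
With premise 7, O(quarantine_dataset → take_oath), the K-axiom yields O(take_oath).
Premise 3 is O(¬verify_badge → ¬take_oath); contrapositively O(take_oath → verify_badge). Since O(take_oath) holds, K gives O(verify_badge).
Premise 4 is O(stow_gear → ¬verify_badge); contrapositively O(verify_badge → ¬stow_gear). Since O(verify_badge) holds, K gives O(¬stow_gear).
Premise 11 is O(¬authorize_blueprint → stow_gear); contrapositively O(¬stow_gear → authorize_blueprint). Since O(¬stow_gear) holds, K gives O(authorize_blueprint).
Premise 9 is O(¬countersign_manifest → ¬authorize_blueprint); contrapositively O(authorize_blueprint → countersign_manifest). Since O(authorize_blueprint) holds, K gives O(countersign_manifest).
The contrapositive of premise 2 (O(¬approve_badge → ¬countersign_manifest)) is O(countersign_manifest → approve_badge), and O(countersign_manifest) is already established, so O(approve_badge).
Premises 5, 8, 10 do not contribute to this derivation.
Hence approve_badge is obligatory.

Obligatory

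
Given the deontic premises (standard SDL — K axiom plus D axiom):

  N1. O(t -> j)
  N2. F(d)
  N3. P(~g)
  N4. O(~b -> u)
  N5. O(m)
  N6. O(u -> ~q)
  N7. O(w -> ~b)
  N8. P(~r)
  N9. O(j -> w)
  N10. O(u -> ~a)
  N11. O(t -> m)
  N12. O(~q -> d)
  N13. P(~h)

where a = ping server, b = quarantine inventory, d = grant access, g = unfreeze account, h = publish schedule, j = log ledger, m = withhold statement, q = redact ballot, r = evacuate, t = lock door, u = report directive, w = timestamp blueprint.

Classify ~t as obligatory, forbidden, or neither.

Premise 2 is F(d), i.e. O(~d).
The contrapositive of premise 12 (O(~q -> d)) is O(~d -> q), and O(~d) is already established, so O(q).
Premise 6, O(u -> ~q), contraposes to O(q -> ~u); with O(q) we get O(~u).
Premise 4 is O(~b -> u); contrapositively O(~u -> b). Since O(~u) holds, K gives O(b).
Premise 7 is O(w -> ~b); contrapositively O(b -> ~w). Since O(b) holds, K gives O(~w).
Premise 9 is O(j -> w); contrapositively O(~w -> ~j). Since O(~w) holds, K gives O(~j).
The contrapositive of premise 1 (O(t -> j)) is O(~j -> ~t), and O(~j) is already established, so O(~t).
Premises 3, 5, 8, 10, 11, 13 do not contribute to this derivation.
Hence ~t is obligatory.

Obligatory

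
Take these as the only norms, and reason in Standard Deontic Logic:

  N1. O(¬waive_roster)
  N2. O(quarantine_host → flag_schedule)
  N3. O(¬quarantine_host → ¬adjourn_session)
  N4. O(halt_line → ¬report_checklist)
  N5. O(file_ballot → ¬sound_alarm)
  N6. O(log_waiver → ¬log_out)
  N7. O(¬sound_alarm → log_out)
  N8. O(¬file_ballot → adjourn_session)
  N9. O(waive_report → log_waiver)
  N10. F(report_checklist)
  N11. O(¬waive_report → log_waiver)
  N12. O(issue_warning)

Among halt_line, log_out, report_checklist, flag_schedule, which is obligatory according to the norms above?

flag_schedule

Premises 9 and 11 are O(waive_report → log_waiver) and O(¬waive_report → log_waiver); every ideal world satisfies waive_report or ¬waive_report, so in either case log_waiver holds — hence O(log_waiver).
From O(log_waiver) and premise 6, O(log_waiver → ¬log_out), we obtain O(¬log_out).
Premise 7, O(¬sound_alarm → log_out), contraposes to O(¬log_out → sound_alarm); with O(¬log_out) we get O(sound_alarm).
Premise 5 is O(file_ballot → ¬sound_alarm); contrapositively O(sound_alarm → ¬file_ballot). Since O(sound_alarm) holds, K gives O(¬file_ballot).
Applying K to premise 8 (O(¬file_ballot → adjourn_session)) and O(¬file_ballot) yields O(adjourn_session).
Premise 3 is O(¬quarantine_host → ¬adjourn_session); contrapositively O(adjourn_session → quarantine_host). Since O(adjourn_session) holds, K gives O(quarantine_host).
From O(quarantine_host) and premise 2, O(quarantine_host → flag_schedule), we obtain O(flag_schedule).
So O(flag_schedule) holds — flag_schedule is obligatory. None of the other listed options is made obligatory by any chain of premises.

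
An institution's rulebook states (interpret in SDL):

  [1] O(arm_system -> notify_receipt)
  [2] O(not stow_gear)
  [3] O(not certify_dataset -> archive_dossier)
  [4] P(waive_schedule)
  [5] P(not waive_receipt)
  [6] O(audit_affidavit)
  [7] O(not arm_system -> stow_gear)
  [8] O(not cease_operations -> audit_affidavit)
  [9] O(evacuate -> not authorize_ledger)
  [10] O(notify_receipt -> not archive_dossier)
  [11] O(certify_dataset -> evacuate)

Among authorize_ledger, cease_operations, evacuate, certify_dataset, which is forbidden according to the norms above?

Premise 2 gives O(not stow_gear).
Premise 7, O(not arm_system -> stow_gear), contraposes to O(not stow_gear -> arm_system); with O(not stow_gear) we get O(arm_system).
From O(arm_system) and premise 1, O(arm_system -> notify_receipt), we obtain O(notify_receipt).
Premise 10 is O(notify_receipt -> not archive_dossier); since O(notify_receipt), deontic closure gives O(not archive_dossier).
The contrapositive of premise 3 (O(not certify_dataset -> archive_dossier)) is O(not archive_dossier -> certify_dataset), and O(not archive_dossier) is already established, so O(certify_dataset).
From O(certify_dataset) and premise 11, O(certify_dataset -> evacuate), we obtain O(evacuate).
From O(evacuate) and premise 9, O(evacuate -> not authorize_ledger), we obtain O(not authorize_ledger).
So O(not authorize_ledger) holds, i.e. authorize_ledger is forbidden. None of the other listed options is forbidden under the premises.

authorize_ledger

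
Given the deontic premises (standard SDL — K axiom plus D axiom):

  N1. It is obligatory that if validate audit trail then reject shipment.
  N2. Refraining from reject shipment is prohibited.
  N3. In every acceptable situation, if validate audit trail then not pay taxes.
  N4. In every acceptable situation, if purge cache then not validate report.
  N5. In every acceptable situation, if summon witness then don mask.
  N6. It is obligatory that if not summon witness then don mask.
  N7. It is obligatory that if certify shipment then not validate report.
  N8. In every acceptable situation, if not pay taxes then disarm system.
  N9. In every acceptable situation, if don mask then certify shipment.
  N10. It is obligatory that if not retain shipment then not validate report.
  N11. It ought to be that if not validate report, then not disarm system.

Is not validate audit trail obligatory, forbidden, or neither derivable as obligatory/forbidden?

Premises 6 and 5 cover both cases: O(¬summon_witness → don_mask) and O(summon_witness → don_mask). Since ¬summon_witness ∨ summon_witness is a tautology, O(don_mask) follows.
With premise 9, O(don_mask → certify_shipment), the K-axiom yields O(certify_shipment).
Applying K to premise 7 (O(certify_shipment → ¬validate_report)) and O(certify_shipment) yields O(¬validate_report).
Applying K to premise 11 (O(¬validate_report → ¬disarm_system)) and O(¬validate_report) yields O(¬disarm_system).
The contrapositive of premise 8 (O(¬pay_taxes → disarm_system)) is O(¬disarm_system → pay_taxes), and O(¬disarm_system) is already established, so O(pay_taxes).
Premise 3, O(validate_audit_trail → ¬pay_taxes), contraposes to O(pay_taxes → ¬validate_audit_trail); with O(pay_taxes) we get O(¬validate_audit_trail).
Premises 1, 2, 4, 10 do not contribute to this derivation.
Hence ¬validate_audit_trail is obligatory.

Obligatory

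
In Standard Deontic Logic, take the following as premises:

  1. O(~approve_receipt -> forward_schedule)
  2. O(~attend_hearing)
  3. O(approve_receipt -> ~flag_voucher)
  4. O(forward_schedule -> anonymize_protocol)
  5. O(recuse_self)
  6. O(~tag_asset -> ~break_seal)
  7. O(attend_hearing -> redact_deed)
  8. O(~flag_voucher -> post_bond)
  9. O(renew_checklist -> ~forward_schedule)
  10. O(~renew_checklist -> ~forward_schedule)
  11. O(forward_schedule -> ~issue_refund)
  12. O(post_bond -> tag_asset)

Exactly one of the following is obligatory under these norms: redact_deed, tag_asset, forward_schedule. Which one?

tag_asset

By case analysis on ~renew_checklist: premise 10 gives O(~renew_checklist -> ~forward_schedule) and premise 9 gives O(renew_checklist -> ~forward_schedule), so O(~forward_schedule) either way.
The contrapositive of premise 1 (O(~approve_receipt -> forward_schedule)) is O(~forward_schedule -> approve_receipt), and O(~forward_schedule) is already established, so O(approve_receipt).
Premise 3 is O(approve_receipt -> ~flag_voucher); since O(approve_receipt), deontic closure gives O(~flag_voucher).
Applying K to premise 8 (O(~flag_voucher -> post_bond)) and O(~flag_voucher) yields O(post_bond).
From O(post_bond) and premise 12, O(post_bond -> tag_asset), we obtain O(tag_asset).
So O(tag_asset) holds — tag_asset is obligatory. None of the other listed options is made obligatory by any chain of premises.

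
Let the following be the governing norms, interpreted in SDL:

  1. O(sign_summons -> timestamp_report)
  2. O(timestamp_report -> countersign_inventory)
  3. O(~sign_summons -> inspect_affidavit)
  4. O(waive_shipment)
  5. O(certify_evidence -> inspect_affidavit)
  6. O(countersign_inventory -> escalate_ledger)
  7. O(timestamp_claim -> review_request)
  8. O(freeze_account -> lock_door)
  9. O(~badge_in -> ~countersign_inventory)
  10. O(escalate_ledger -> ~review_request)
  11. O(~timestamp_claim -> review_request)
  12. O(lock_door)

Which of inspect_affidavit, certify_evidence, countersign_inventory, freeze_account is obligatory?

inspect_affidavit

Premises 11 and 7 cover both cases: O(~timestamp_claim -> review_request) and O(timestamp_claim -> review_request). Since ~timestamp_claim ∨ timestamp_claim is a tautology, O(review_request) follows.
Premise 10, O(escalate_ledger -> ~review_request), contraposes to O(review_request -> ~escalate_ledger); with O(review_request) we get O(~escalate_ledger).
Premise 6 is O(countersign_inventory -> escalate_ledger); contrapositively O(~escalate_ledger -> ~countersign_inventory). Since O(~escalate_ledger) holds, K gives O(~countersign_inventory).
Premise 2, O(timestamp_report -> countersign_inventory), contraposes to O(~countersign_inventory -> ~timestamp_report); with O(~countersign_inventory) we get O(~timestamp_report).
Premise 1 is O(sign_summons -> timestamp_report); contrapositively O(~timestamp_report -> ~sign_summons). Since O(~timestamp_report) holds, K gives O(~sign_summons).
From O(~sign_summons) and premise 3, O(~sign_summons -> inspect_affidavit), we obtain O(inspect_affidavit).
So O(inspect_affidavit) holds — inspect_affidavit is obligatory. None of the other listed options is made obligatory by any chain of premises.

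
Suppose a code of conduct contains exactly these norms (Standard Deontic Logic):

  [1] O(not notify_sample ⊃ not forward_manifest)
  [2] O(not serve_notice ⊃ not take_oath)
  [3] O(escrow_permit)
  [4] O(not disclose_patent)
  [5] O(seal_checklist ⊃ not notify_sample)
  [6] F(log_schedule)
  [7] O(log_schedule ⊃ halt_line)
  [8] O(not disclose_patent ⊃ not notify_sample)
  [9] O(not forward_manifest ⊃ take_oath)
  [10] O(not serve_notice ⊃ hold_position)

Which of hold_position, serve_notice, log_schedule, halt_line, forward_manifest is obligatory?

Premise 4 gives O(not disclose_patent).
Premise 8 is O(not disclose_patent ⊃ not notify_sample); since O(not disclose_patent), deontic closure gives O(not notify_sample).
Applying K to premise 1 (O(not notify_sample ⊃ not forward_manifest)) and O(not notify_sample) yields O(not forward_manifest).
From O(not forward_manifest) and premise 9, O(not forward_manifest ⊃ take_oath), we obtain O(take_oath).
Premise 2, O(not serve_notice ⊃ not take_oath), contraposes to O(take_oath ⊃ serve_notice); with O(take_oath) we get O(serve_notice).
So O(serve_notice) holds — serve_notice is obligatory. None of the other listed options is made obligatory by any chain of premises.

serve_notice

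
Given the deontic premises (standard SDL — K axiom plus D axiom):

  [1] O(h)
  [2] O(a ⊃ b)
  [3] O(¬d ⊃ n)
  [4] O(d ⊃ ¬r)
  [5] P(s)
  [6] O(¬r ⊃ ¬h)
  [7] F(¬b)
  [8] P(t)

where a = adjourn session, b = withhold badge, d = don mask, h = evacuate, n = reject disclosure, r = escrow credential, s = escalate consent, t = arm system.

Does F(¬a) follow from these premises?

Premise 2 is O(a ⊃ b); even if O(b) held, inferring O(a) would be affirming the consequent — invalid.
No other premise forces O(a). An ideal world satisfying every premise can still have ¬a true, so F(¬a) is not derivable.

No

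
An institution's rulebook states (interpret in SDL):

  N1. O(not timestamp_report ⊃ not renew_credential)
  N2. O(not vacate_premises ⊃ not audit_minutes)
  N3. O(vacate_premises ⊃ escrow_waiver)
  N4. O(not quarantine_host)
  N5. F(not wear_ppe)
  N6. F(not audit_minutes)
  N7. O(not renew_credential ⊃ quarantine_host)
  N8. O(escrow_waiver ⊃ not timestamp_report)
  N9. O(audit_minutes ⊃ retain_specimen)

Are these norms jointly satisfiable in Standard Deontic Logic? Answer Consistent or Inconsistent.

Premise 4 gives O(not quarantine_host).
Premise 7, O(not renew_credential ⊃ quarantine_host), contraposes to O(not quarantine_host ⊃ renew_credential); with O(not quarantine_host) we get O(renew_credential).
Premise 1, O(not timestamp_report ⊃ not renew_credential), contraposes to O(renew_credential ⊃ timestamp_report); with O(renew_credential) we get O(timestamp_report).
Premise 8 is O(escrow_waiver ⊃ not timestamp_report); contrapositively O(timestamp_report ⊃ not escrow_waiver). Since O(timestamp_report) holds, K gives O(not escrow_waiver).
Premise 3, O(vacate_premises ⊃ escrow_waiver), contraposes to O(not escrow_waiver ⊃ not vacate_premises); with O(not escrow_waiver) we get O(not vacate_premises).
With premise 2, O(not vacate_premises ⊃ not audit_minutes), the K-axiom yields O(not audit_minutes).
However, F(not audit_minutes) at premise 6 amounts to O(audit_minutes).
We now have both O(not audit_minutes) and O(audit_minutes) — audit_minutes is simultaneously obligatory and forbidden, violating the D-axiom.

Inconsistent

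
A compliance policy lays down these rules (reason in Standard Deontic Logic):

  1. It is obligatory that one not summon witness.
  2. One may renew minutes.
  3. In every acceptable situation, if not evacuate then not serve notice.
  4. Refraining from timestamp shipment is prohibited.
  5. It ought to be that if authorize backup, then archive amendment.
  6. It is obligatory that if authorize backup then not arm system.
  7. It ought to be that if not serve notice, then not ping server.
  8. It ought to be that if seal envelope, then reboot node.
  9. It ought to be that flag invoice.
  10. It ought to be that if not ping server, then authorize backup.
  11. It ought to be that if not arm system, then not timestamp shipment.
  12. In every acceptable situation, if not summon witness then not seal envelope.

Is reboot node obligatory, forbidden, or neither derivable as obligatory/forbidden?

Neither

Premise 8 is O(seal_envelope → reboot_node), but O(seal_envelope) is not derivable from the premises, so it does not yield O(reboot_node).
No premise or chain of K-axiom applications forces O(reboot_node), and none forces O(¬reboot_node). So reboot_node is neither obligatory nor forbidden under these norms.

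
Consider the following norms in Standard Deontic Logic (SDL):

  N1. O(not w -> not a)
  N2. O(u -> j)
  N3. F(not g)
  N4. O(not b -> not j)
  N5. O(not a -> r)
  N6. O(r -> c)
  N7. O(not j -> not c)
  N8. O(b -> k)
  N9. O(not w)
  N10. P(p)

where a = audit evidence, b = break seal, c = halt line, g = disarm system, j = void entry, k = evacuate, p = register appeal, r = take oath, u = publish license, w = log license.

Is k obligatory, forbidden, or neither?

Obligatory

Premise 9 states O(not w) outright.
From O(not w) and premise 1, O(not w -> not a), we obtain O(not a).
Applying K to premise 5 (O(not a -> r)) and O(not a) yields O(r).
From O(r) and premise 6, O(r -> c), we obtain O(c).
The contrapositive of premise 7 (O(not j -> not c)) is O(c -> j), and O(c) is already established, so O(j).
The contrapositive of premise 4 (O(not b -> not j)) is O(j -> b), and O(j) is already established, so O(b).
Premise 8 is O(b -> k); since O(b), deontic closure gives O(k).
Premises 2, 3, 10 do not contribute to this derivation.
Hence k is obligatory.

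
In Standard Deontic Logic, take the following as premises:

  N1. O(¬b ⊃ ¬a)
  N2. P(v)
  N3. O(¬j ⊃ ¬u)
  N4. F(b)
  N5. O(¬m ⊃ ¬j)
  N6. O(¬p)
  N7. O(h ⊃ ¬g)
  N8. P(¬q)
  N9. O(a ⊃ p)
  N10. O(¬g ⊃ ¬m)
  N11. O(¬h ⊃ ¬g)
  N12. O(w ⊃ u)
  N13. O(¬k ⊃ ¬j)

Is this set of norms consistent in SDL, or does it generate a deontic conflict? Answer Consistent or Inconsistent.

Premise 9 is O(a ⊃ p), but O(a) is not derivable from the premises, so it does not yield O(p).
So O(p) is not derivable, and the apparent clash with O(¬p) does not arise.
A world satisfying every obligation exists (e.g. a=false, b=false, g=false, h=false, j=false, k=false, m=false, p=false, q=false, u=false, v=false, w=false); no atom is both obligatory and forbidden, so the set is consistent.

Consistent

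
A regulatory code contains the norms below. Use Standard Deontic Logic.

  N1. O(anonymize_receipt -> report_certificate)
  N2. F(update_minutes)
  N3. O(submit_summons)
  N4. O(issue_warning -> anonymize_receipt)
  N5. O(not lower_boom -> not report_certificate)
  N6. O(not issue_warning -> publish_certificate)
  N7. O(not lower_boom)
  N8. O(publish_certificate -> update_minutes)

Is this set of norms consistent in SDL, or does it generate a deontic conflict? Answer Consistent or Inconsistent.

Premise 7 states O(not lower_boom) outright.
Applying K to premise 5 (O(not lower_boom -> not report_certificate)) and O(not lower_boom) yields O(not report_certificate).
The contrapositive of premise 1 (O(anonymize_receipt -> report_certificate)) is O(not report_certificate -> not anonymize_receipt), and O(not report_certificate) is already established, so O(not anonymize_receipt).
Premise 4 is O(issue_warning -> anonymize_receipt); contrapositively O(not anonymize_receipt -> not issue_warning). Since O(not anonymize_receipt) holds, K gives O(not issue_warning).
Premise 6 is O(not issue_warning -> publish_certificate); since O(not issue_warning), deontic closure gives O(publish_certificate).
Applying K to premise 8 (O(publish_certificate -> update_minutes)) and O(publish_certificate) yields O(update_minutes).
But premise 2, F(update_minutes), means O(not update_minutes).
We now have both O(update_minutes) and O(not update_minutes) — update_minutes is simultaneously obligatory and forbidden, violating the D-axiom.

Inconsistent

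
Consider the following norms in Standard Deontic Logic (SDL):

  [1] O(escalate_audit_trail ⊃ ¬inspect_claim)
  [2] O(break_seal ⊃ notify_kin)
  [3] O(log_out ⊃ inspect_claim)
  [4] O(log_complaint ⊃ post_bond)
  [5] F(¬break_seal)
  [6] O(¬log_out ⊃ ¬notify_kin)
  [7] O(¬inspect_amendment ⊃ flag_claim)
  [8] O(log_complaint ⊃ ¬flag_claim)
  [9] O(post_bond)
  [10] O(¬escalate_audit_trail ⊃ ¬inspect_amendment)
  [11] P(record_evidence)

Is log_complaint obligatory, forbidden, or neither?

Premise 5 is F(¬break_seal), i.e. O(break_seal).
From O(break_seal) and premise 2, O(break_seal ⊃ notify_kin), we obtain O(notify_kin).
The contrapositive of premise 6 (O(¬log_out ⊃ ¬notify_kin)) is O(notify_kin ⊃ log_out), and O(notify_kin) is already established, so O(log_out).
With premise 3, O(log_out ⊃ inspect_claim), the K-axiom yields O(inspect_claim).
Premise 1 is O(escalate_audit_trail ⊃ ¬inspect_claim); contrapositively O(inspect_claim ⊃ ¬escalate_audit_trail). Since O(inspect_claim) holds, K gives O(¬escalate_audit_trail).
Premise 10 is O(¬escalate_audit_trail ⊃ ¬inspect_amendment); since O(¬escalate_audit_trail), deontic closure gives O(¬inspect_amendment).
From O(¬inspect_amendment) and premise 7, O(¬inspect_amendment ⊃ flag_claim), we obtain O(flag_claim).
Premise 8 is O(log_complaint ⊃ ¬flag_claim); contrapositively O(flag_claim ⊃ ¬log_complaint). Since O(flag_claim) holds, K gives O(¬log_complaint).
Premises 4, 9, 11 do not contribute to this derivation.
Thus O(¬log_complaint), which is F(log_complaint): log_complaint is forbidden.

Forbidden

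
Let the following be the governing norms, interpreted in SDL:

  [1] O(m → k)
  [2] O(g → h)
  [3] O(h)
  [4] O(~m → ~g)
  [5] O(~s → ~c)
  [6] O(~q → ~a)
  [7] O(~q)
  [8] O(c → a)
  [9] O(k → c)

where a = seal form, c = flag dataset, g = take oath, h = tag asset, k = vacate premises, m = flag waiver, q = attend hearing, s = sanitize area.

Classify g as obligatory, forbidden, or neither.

Premise 7 states O(~q) outright.
Applying K to premise 6 (O(~q → ~a)) and O(~q) yields O(~a).
The contrapositive of premise 8 (O(c → a)) is O(~a → ~c), and O(~a) is already established, so O(~c).
The contrapositive of premise 9 (O(k → c)) is O(~c → ~k), and O(~c) is already established, so O(~k).
Premise 1, O(m → k), contraposes to O(~k → ~m); with O(~k) we get O(~m).
From O(~m) and premise 4, O(~m → ~g), we obtain O(~g).
Premises 2, 3, 5 do not contribute to this derivation.
Thus O(~g), which is F(g): g is forbidden.

Forbidden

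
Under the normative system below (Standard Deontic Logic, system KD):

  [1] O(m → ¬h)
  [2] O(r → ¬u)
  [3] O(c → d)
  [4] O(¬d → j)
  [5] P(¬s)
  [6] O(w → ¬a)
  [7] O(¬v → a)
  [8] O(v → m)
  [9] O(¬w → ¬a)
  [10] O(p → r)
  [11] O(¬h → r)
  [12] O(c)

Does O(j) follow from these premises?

Premise 4 is O(¬d → j), but O(¬d) is not derivable from the premises, so it does not yield O(j).
No other premise forces O(j). An ideal world satisfying every premise can still have j false, so O(j) is not derivable.

No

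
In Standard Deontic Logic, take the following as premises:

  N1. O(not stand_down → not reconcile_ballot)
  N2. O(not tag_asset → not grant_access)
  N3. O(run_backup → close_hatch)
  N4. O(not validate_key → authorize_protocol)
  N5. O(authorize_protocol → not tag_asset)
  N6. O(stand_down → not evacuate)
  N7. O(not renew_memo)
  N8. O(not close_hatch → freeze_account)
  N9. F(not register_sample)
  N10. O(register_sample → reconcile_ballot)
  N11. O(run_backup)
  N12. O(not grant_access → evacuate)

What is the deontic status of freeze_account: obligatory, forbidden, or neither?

Premise 8 is O(not close_hatch → freeze_account), but O(not close_hatch) is not derivable from the premises, so it does not yield O(freeze_account).
No premise or chain of K-axiom applications forces O(freeze_account), and none forces O(not freeze_account). So freeze_account is neither obligatory nor forbidden under these norms.

Neither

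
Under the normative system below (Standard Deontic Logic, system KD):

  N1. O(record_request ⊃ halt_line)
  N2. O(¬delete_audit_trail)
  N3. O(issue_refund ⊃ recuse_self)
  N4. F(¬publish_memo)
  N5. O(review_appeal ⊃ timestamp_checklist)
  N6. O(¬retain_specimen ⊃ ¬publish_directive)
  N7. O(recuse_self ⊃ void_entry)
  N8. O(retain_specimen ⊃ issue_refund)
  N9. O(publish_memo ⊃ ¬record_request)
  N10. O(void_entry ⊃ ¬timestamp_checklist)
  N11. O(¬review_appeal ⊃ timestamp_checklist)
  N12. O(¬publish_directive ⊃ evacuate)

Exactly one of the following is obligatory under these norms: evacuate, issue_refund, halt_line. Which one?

By case analysis on review_appeal: premise 5 gives O(review_appeal ⊃ timestamp_checklist) and premise 11 gives O(¬review_appeal ⊃ timestamp_checklist), so O(timestamp_checklist) either way.
Premise 10, O(void_entry ⊃ ¬timestamp_checklist), contraposes to O(timestamp_checklist ⊃ ¬void_entry); with O(timestamp_checklist) we get O(¬void_entry).
The contrapositive of premise 7 (O(recuse_self ⊃ void_entry)) is O(¬void_entry ⊃ ¬recuse_self), and O(¬void_entry) is already established, so O(¬recuse_self).
Premise 3 is O(issue_refund ⊃ recuse_self); contrapositively O(¬recuse_self ⊃ ¬issue_refund). Since O(¬recuse_self) holds, K gives O(¬issue_refund).
Premise 8 is O(retain_specimen ⊃ issue_refund); contrapositively O(¬issue_refund ⊃ ¬retain_specimen). Since O(¬issue_refund) holds, K gives O(¬retain_specimen).
With premise 6, O(¬retain_specimen ⊃ ¬publish_directive), the K-axiom yields O(¬publish_directive).
From O(¬publish_directive) and premise 12, O(¬publish_directive ⊃ evacuate), we obtain O(evacuate).
So O(evacuate) holds — evacuate is obligatory. None of the other listed options is made obligatory by any chain of premises.

evacuate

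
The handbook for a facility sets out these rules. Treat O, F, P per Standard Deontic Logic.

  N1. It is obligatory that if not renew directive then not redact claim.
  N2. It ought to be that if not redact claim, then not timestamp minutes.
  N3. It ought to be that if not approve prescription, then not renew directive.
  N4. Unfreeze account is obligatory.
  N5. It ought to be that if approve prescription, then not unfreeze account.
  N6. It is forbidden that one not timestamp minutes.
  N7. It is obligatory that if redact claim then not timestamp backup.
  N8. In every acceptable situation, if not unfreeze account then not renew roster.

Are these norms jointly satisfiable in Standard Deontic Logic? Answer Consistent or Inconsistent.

Inconsistent

Premise 4 states O(unfreeze_account) outright.
Premise 5, O(approve_prescription → ¬unfreeze_account), contraposes to O(unfreeze_account → ¬approve_prescription); with O(unfreeze_account) we get O(¬approve_prescription).
Premise 3 is O(¬approve_prescription → ¬renew_directive); since O(¬approve_prescription), deontic closure gives O(¬renew_directive).
With premise 1, O(¬renew_directive → ¬redact_claim), the K-axiom yields O(¬redact_claim).
With premise 2, O(¬redact_claim → ¬timestamp_minutes), the K-axiom yields O(¬timestamp_minutes).
Yet premise 6 is F(¬timestamp_minutes), i.e. O(timestamp_minutes).
We now have both O(¬timestamp_minutes) and O(timestamp_minutes) — timestamp_minutes is simultaneously obligatory and forbidden, violating the D-axiom.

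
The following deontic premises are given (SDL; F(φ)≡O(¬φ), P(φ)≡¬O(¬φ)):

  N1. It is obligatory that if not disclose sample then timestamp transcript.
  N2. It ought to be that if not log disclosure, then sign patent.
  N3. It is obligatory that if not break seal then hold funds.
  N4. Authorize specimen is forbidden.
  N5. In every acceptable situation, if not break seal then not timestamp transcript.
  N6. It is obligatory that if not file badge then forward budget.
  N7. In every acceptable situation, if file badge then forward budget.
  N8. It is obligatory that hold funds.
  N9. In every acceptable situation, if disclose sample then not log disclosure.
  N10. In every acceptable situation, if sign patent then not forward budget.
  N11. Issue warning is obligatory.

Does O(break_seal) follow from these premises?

Yes

Premises 7 and 6 are O(file_badge → forward_budget) and O(¬file_badge → forward_budget); every ideal world satisfies file_badge or ¬file_badge, so in either case forward_budget holds — hence O(forward_budget).
Premise 10 is O(sign_patent → ¬forward_budget); contrapositively O(forward_budget → ¬sign_patent). Since O(forward_budget) holds, K gives O(¬sign_patent).
The contrapositive of premise 2 (O(¬log_disclosure → sign_patent)) is O(¬sign_patent → log_disclosure), and O(¬sign_patent) is already established, so O(log_disclosure).
Premise 9 is O(disclose_sample → ¬log_disclosure); contrapositively O(log_disclosure → ¬disclose_sample). Since O(log_disclosure) holds, K gives O(¬disclose_sample).
From O(¬disclose_sample) and premise 1, O(¬disclose_sample → timestamp_transcript), we obtain O(timestamp_transcript).
Premise 5 is O(¬break_seal → ¬timestamp_transcript); contrapositively O(timestamp_transcript → break_seal). Since O(timestamp_transcript) holds, K gives O(break_seal).
Premises 3, 4, 8, 11 do not contribute to this derivation.
So O(break_seal) follows.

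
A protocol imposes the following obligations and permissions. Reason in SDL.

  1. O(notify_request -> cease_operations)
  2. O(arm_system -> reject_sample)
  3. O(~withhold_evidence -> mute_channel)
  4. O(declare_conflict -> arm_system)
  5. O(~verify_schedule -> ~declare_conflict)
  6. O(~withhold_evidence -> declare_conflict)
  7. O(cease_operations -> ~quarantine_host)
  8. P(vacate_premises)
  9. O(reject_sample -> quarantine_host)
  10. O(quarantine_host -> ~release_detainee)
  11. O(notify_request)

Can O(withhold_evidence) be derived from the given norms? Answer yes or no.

Yes

From premise 11 we have O(notify_request).
Premise 1 is O(notify_request -> cease_operations); since O(notify_request), deontic closure gives O(cease_operations).
With premise 7, O(cease_operations -> ~quarantine_host), the K-axiom yields O(~quarantine_host).
The contrapositive of premise 9 (O(reject_sample -> quarantine_host)) is O(~quarantine_host -> ~reject_sample), and O(~quarantine_host) is already established, so O(~reject_sample).
Premise 2 is O(arm_system -> reject_sample); contrapositively O(~reject_sample -> ~arm_system). Since O(~reject_sample) holds, K gives O(~arm_system).
The contrapositive of premise 4 (O(declare_conflict -> arm_system)) is O(~arm_system -> ~declare_conflict), and O(~arm_system) is already established, so O(~declare_conflict).
The contrapositive of premise 6 (O(~withhold_evidence -> declare_conflict)) is O(~declare_conflict -> withhold_evidence), and O(~declare_conflict) is already established, so O(withhold_evidence).
Premises 3, 5, 8, 10 do not contribute to this derivation.
So O(withhold_evidence) follows.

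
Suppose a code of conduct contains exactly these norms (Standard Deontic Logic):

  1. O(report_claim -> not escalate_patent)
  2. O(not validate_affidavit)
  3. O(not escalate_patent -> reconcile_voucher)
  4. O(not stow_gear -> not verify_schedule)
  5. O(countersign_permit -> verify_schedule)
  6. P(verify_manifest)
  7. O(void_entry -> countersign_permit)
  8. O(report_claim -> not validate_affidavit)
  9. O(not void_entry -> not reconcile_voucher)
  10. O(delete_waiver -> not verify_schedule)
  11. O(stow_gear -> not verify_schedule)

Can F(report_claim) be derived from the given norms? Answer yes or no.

Yes

By case analysis on not stow_gear: premise 4 gives O(not stow_gear -> not verify_schedule) and premise 11 gives O(stow_gear -> not verify_schedule), so O(not verify_schedule) either way.
Premise 5 is O(countersign_permit -> verify_schedule); contrapositively O(not verify_schedule -> not countersign_permit). Since O(not verify_schedule) holds, K gives O(not countersign_permit).
Premise 7, O(void_entry -> countersign_permit), contraposes to O(not countersign_permit -> not void_entry); with O(not countersign_permit) we get O(not void_entry).
From O(not void_entry) and premise 9, O(not void_entry -> not reconcile_voucher), we obtain O(not reconcile_voucher).
The contrapositive of premise 3 (O(not escalate_patent -> reconcile_voucher)) is O(not reconcile_voucher -> escalate_patent), and O(not reconcile_voucher) is already established, so O(escalate_patent).
Premise 1, O(report_claim -> not escalate_patent), contraposes to O(escalate_patent -> not report_claim); with O(escalate_patent) we get O(not report_claim).
Premises 2, 6, 8, 10 do not contribute to this derivation.
So O(not report_claim) holds, i.e. F(report_claim). The claim follows.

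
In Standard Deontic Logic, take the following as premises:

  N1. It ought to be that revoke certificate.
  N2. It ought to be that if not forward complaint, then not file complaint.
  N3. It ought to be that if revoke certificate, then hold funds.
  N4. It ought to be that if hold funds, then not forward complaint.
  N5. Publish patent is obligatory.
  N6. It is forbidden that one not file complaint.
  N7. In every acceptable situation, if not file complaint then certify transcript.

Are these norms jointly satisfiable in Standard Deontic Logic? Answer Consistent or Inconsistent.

F(¬file_complaint) at premise 6 means O(file_complaint).
Premise 2 is O(¬forward_complaint → ¬file_complaint); contrapositively O(file_complaint → forward_complaint). Since O(file_complaint) holds, K gives O(forward_complaint).
The contrapositive of premise 4 (O(hold_funds → ¬forward_complaint)) is O(forward_complaint → ¬hold_funds), and O(forward_complaint) is already established, so O(¬hold_funds).
The contrapositive of premise 3 (O(revoke_certificate → hold_funds)) is O(¬hold_funds → ¬revoke_certificate), and O(¬hold_funds) is already established, so O(¬revoke_certificate).
However, premise 1 gives O(revoke_certificate).
We now have both O(¬revoke_certificate) and O(revoke_certificate) — revoke_certificate is simultaneously obligatory and forbidden, violating the D-axiom.

Inconsistent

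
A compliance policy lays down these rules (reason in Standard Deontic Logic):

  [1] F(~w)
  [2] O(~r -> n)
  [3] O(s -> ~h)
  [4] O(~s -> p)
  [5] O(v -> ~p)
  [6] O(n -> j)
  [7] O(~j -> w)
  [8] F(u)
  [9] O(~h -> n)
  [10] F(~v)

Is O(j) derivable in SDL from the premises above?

Yes

Premise 10 is F(~v), i.e. O(v).
Applying K to premise 5 (O(v -> ~p)) and O(v) yields O(~p).
The contrapositive of premise 4 (O(~s -> p)) is O(~p -> s), and O(~p) is already established, so O(s).
From O(s) and premise 3, O(s -> ~h), we obtain O(~h).
From O(~h) and premise 9, O(~h -> n), we obtain O(n).
With premise 6, O(n -> j), the K-axiom yields O(j).
Premises 1, 2, 7, 8 do not contribute to this derivation.
So O(j) follows.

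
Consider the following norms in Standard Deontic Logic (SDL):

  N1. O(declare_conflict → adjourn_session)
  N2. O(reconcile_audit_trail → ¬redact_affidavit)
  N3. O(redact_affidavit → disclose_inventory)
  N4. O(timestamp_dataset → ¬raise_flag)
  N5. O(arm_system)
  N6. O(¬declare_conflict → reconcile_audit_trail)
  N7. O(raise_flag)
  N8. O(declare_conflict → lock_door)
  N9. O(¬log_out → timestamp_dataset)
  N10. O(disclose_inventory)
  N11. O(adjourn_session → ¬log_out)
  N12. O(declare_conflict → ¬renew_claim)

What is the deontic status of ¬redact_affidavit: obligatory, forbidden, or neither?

Premise 7 gives O(raise_flag).
Premise 4, O(timestamp_dataset → ¬raise_flag), contraposes to O(raise_flag → ¬timestamp_dataset); with O(raise_flag) we get O(¬timestamp_dataset).
Premise 9 is O(¬log_out → timestamp_dataset); contrapositively O(¬timestamp_dataset → log_out). Since O(¬timestamp_dataset) holds, K gives O(log_out).
Premise 11, O(adjourn_session → ¬log_out), contraposes to O(log_out → ¬adjourn_session); with O(log_out) we get O(¬adjourn_session).
Premise 1, O(declare_conflict → adjourn_session), contraposes to O(¬adjourn_session → ¬declare_conflict); with O(¬adjourn_session) we get O(¬declare_conflict).
Applying K to premise 6 (O(¬declare_conflict → reconcile_audit_trail)) and O(¬declare_conflict) yields O(reconcile_audit_trail).
With premise 2, O(reconcile_audit_trail → ¬redact_affidavit), the K-axiom yields O(¬redact_affidavit).
Premises 3, 5, 8, 10, 12 do not contribute to this derivation.
Hence ¬redact_affidavit is obligatory.

Obligatory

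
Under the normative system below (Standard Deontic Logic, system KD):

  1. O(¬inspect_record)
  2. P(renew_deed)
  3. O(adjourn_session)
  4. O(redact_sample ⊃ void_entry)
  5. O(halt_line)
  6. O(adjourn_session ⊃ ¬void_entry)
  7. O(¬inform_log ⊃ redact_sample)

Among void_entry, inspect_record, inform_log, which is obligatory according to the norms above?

inform_log

From premise 3 we have O(adjourn_session).
From O(adjourn_session) and premise 6, O(adjourn_session ⊃ ¬void_entry), we obtain O(¬void_entry).
Premise 4, O(redact_sample ⊃ void_entry), contraposes to O(¬void_entry ⊃ ¬redact_sample); with O(¬void_entry) we get O(¬redact_sample).
Premise 7 is O(¬inform_log ⊃ redact_sample); contrapositively O(¬redact_sample ⊃ inform_log). Since O(¬redact_sample) holds, K gives O(inform_log).
So O(inform_log) holds — inform_log is obligatory. None of the other listed options is made obligatory by any chain of premises.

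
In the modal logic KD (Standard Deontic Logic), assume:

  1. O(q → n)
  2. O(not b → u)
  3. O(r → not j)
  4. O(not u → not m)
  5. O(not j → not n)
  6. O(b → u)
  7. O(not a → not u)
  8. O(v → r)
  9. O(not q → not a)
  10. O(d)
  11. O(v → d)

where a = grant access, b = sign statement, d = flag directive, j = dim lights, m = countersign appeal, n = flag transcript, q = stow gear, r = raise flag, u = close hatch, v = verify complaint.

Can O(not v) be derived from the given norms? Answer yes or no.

By case analysis on not b: premise 2 gives O(not b → u) and premise 6 gives O(b → u), so O(u) either way.
The contrapositive of premise 7 (O(not a → not u)) is O(u → a), and O(u) is already established, so O(a).
Premise 9 is O(not q → not a); contrapositively O(a → q). Since O(a) holds, K gives O(q).
With premise 1, O(q → n), the K-axiom yields O(n).
The contrapositive of premise 5 (O(not j → not n)) is O(n → j), and O(n) is already established, so O(j).
Premise 3, O(r → not j), contraposes to O(j → not r); with O(j) we get O(not r).
The contrapositive of premise 8 (O(v → r)) is O(not r → not v), and O(not r) is already established, so O(not v).
Premises 4, 10, 11 do not contribute to this derivation.
So O(not v) follows.

Yes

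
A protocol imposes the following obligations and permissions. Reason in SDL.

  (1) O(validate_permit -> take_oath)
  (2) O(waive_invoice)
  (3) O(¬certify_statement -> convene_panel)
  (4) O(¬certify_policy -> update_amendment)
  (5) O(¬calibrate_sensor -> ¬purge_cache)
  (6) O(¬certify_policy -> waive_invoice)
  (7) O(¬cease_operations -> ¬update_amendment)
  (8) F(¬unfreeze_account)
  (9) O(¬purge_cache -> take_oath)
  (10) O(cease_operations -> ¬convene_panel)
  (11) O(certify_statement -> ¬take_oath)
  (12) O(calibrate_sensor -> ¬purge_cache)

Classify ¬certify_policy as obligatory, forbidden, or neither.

Forbidden

Premises 5 and 12 cover both cases: O(¬calibrate_sensor -> ¬purge_cache) and O(calibrate_sensor -> ¬purge_cache). Since ¬calibrate_sensor ∨ calibrate_sensor is a tautology, O(¬purge_cache) follows.
With premise 9, O(¬purge_cache -> take_oath), the K-axiom yields O(take_oath).
Premise 11, O(certify_statement -> ¬take_oath), contraposes to O(take_oath -> ¬certify_statement); with O(take_oath) we get O(¬certify_statement).
From O(¬certify_statement) and premise 3, O(¬certify_statement -> convene_panel), we obtain O(convene_panel).
Premise 10 is O(cease_operations -> ¬convene_panel); contrapositively O(convene_panel -> ¬cease_operations). Since O(convene_panel) holds, K gives O(¬cease_operations).
Applying K to premise 7 (O(¬cease_operations -> ¬update_amendment)) and O(¬cease_operations) yields O(¬update_amendment).
The contrapositive of premise 4 (O(¬certify_policy -> update_amendment)) is O(¬update_amendment -> certify_policy), and O(¬update_amendment) is already established, so O(certify_policy).
Premises 1, 2, 6, 8 do not contribute to this derivation.
Thus O(certify_policy), which is F(¬certify_policy): ¬certify_policy is forbidden.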